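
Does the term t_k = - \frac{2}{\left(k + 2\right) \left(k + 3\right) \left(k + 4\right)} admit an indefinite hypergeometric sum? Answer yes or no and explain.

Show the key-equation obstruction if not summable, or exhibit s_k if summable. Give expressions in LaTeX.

Yes. s_k = \frac{k \left(- k - 5\right)}{6 \left(k + 2\right) \left(k + 3\right)}.

r(k) = (k + 2)/(k + 5) after simplifying.
So A=k + 2 and B=k + 5, with C=1.
Set up (k + 2)·f(k+1) − (k + 4)·f(k) − (1) = 0.
Degrees (1,1,0) ⇒ d ≤ 2.
Solving with deg f ≤ 2: f(k) = k*(k + 5)/12.
So s_k = (B(k−1)f/C)·t_k = (k*(k + 4)*(k + 5)/12)·t_k = k*(-k - 5)/(6*(k + 2)*(k + 3)).
s_(k+1) − s_k = -2/(k**3 + 9*k**2 + 26*k + 24) = t_k.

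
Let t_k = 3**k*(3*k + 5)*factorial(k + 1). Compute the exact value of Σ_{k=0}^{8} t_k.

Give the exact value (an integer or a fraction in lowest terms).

Σ = 71425670399

Step 1: r(k) = 3*(k + 2)*(3*k + 8)/(3*k + 5).
Normal form (A,B,C) = (3*k + 6, 1, k + 5/3).
Solve (3*k + 6)·f(k+1) − (1)·f(k) = k + 5/3.
d = 0 from the (1,0,1) case.
Coefficient equations give f(k) = 1/3.
So s_k = (B(k−1)f/C)·t_k = (1/(3*k + 5))·t_k = 3**k*factorial(k + 1).
Δs = 3**k*(3*k + 5)*factorial(k + 1), as required.
Evaluate s at k=9 and k=0: 71425670400 and 1; difference 71425670399.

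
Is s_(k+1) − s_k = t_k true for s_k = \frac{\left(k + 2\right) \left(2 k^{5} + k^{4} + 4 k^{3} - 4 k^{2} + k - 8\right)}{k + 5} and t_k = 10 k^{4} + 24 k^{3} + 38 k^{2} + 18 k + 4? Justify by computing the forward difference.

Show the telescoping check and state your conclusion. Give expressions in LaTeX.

s_(k+1) = (2*k**6 + 17*k**5 + 61*k**4 + 118*k**3 + 121*k**2 + 53*k - 12)/(k + 6)
s_(k+1) − s_k = (10*k**6 + 110*k**5 + 383*k**4 + 694*k**3 + 706*k**2 + 305*k + 36)/(k**2 + 11*k + 30)
(s_(k+1) − s_k) − t_k = 3*(-8*k**5 - 73*k**4 - 154*k**3 - 212*k**2 - 93*k - 28)/(k**2 + 11*k + 30)

Invalid: residual \frac{3 \left(- 8 k^{5} - 73 k^{4} - 154 k^{3} - 212 k^{2} - 93 k - 28\right)}{k^{2} + 11 k + 30} ≠ 0.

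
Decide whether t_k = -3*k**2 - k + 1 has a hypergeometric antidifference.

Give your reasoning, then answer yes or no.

Yes. s_k = k*(-k**2 + k + 1).

Ratio r(k) = (k + 3*(k + 1)**2)/(3*k**2 + k - 1).
Take A(k)=1, B(k)=1, C(k)=k**2 + k/3 - 1/3.
f must satisfy (1)·f(k+1) − (1)·f(k) = k**2 + k/3 - 1/3.
Degrees (0,0,2) ⇒ d ≤ 3.
A polynomial solution: f(k) = k*(k**2 - k - 1)/3.
Then R = B(k−1)f/C = k*(k**2 - k - 1)/(3*k**2 + k - 1), so s_k = R(k)·t_k = k*(-k**2 + k + 1).
Δs = -3*k**2 - k + 1, as required.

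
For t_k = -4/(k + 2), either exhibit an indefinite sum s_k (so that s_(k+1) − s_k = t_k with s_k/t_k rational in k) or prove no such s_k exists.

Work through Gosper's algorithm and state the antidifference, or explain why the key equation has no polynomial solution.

Ratio r(k) = (k + 2)/(k + 3).
Normal form (A,B,C) = (k + 2, k + 3, 1).
f must satisfy (k + 2)·f(k+1) − (k + 2)·f(k) = 1.
deg f ≤ 0 (via 1,1,0).
Put f(k) = c0: A·f(k+1) − B(k−1)·f(k) − C = -1; need -1 = 0 — inconsistent ⇒ no f, not summable.

not Gosper-summable; s_k does not exist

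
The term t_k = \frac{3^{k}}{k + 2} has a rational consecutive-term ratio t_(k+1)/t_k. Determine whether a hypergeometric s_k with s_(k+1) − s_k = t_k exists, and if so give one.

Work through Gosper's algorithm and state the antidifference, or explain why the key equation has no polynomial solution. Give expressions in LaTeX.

none — t_k is not Gosper-summable

Compute t_(k+1)/t_k: get 3*(k + 2)/(k + 3).
Take A(k)=3*k + 6, B(k)=k + 3, C(k)=1.
Need (3*k + 6)·f(k+1) − (k + 2)·f(k) = 1.
d = -1 from the (1,1,0) case.
Bound -1 < 0, so the key equation has no polynomial solution.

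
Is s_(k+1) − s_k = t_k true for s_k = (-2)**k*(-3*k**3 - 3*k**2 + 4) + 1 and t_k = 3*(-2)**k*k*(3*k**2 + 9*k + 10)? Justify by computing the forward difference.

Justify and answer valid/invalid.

s_(k+1) = (-2)**(k + 1)*(-3*(k + 1)**3 - 3*(k + 1)**2 + 4) + 1
s_(k+1) − s_k = 3*(-2)**k*k*(3*k**2 + 9*k + 10)
(s_(k+1) − s_k) − t_k = 0

valid (s_(k+1) − s_k reduces to t_k)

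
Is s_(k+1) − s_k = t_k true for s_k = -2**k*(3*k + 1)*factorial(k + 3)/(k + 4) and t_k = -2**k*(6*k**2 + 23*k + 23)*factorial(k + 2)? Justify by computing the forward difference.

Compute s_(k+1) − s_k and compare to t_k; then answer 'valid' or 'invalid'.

s_(k+1) = -2**(k + 1)*(3*k + 4)*factorial(k + 4)/(k + 5)
s_(k+1) − s_k = -2**k*(6*k**3 + 53*k**2 + 144*k + 123)*factorial(k + 3)/((k + 4)*(k + 5))
(s_(k+1) − s_k) − t_k = 2**k*(3*k + 13)*(2*k**2 + 7*k + 7)*factorial(k + 2)/((k + 4)*(k + 5))

Invalid: residual 2**k*(3*k + 13)*(2*k**2 + 7*k + 7)*factorial(k + 2)/((k + 4)*(k + 5)) ≠ 0.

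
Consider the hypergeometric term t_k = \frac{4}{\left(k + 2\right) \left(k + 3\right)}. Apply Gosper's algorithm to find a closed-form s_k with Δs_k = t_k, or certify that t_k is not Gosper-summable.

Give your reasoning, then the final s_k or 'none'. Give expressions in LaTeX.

s_k = \frac{2 k}{k + 2}

Step 1: r(k) = (k + 2)/(k + 4).
A = k + 2, B = k + 4, C = 1.
Key eq: (k + 2)·f(k+1) = (k + 3)·f(k) + (1).
d = 1 from the (1,1,0) case.
Match coefficients ⇒ f(k) = k/2.
Certificate R = B(k−1)f/C = k*(k + 3)/2 gives s_k = 2*k/(k + 2).
Δs = 4/(k**2 + 5*k + 6), as required.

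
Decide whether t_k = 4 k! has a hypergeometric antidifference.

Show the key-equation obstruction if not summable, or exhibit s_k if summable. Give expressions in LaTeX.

The ratio is k + 1.
A = k + 1, B = 1, C = 1.
Need (k + 1)·f(k+1) − (1)·f(k) = 1.
deg f ≤ -1 (via 1,0,0).
deg f ≤ -1 is impossible — no certificate.

No — negative degree bound, so no certificate f.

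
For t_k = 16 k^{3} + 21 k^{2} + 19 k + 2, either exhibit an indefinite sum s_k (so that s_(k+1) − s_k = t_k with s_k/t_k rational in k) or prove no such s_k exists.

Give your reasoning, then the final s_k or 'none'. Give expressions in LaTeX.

s_k = k \left(4 k^{3} - k^{2} + 3 k - 4\right)

Compute t_(k+1)/t_k: get (16*k**3 + 69*k**2 + 109*k + 58)/(16*k**3 + 21*k**2 + 19*k + 2).
Gosper form: A/B · C(k+1)/C(k) with A=1, B=1, C=k**3 + 21*k**2/16 + 19*k/16 + 1/8.
Set up (1)·f(k+1) − (1)·f(k) − (k**3 + 21*k**2/16 + 19*k/16 + 1/8) = 0.
d = 4 from the (0,0,3) case.
Match coefficients ⇒ f(k) = k*(4*k**3 - k**2 + 3*k - 4)/16.
So s_k = (B(k−1)f/C)·t_k = (k*(4*k**3 - k**2 + 3*k - 4)/(16*k**3 + 21*k**2 + 19*k + 2))·t_k = k*(4*k**3 - k**2 + 3*k - 4).
Verify: 16*k**3 + 21*k**2 + 19*k + 2 matches t_k.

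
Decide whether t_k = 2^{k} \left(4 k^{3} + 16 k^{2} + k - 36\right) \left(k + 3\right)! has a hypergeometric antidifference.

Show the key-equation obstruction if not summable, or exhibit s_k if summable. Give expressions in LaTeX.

Ratio r(k) = 2*(4*k**4 + 44*k**3 + 157*k**2 + 165*k - 60)/(4*k**3 + 16*k**2 + k - 36).
Gosper form: A/B · C(k+1)/C(k) with A=2*k + 8, B=1, C=k**3 + 4*k**2 + k/4 - 9.
Solve (2*k + 8)·f(k+1) − (1)·f(k) = k**3 + 4*k**2 + k/4 - 9.
deg f ≤ 2 (via 1,0,3).
Solving with deg f ≤ 2: f(k) = (2*k**2 - 3*k - 4)/4.
Certificate R = B(k−1)f/C = (2*k**2 - 3*k - 4)/(4*k**3 + 16*k**2 + k - 36) gives s_k = 2**k*(2*k**2 - 3*k - 4)*factorial(k + 3).
Δs = 2**k*(4*k**3 + 16*k**2 + k - 36)*factorial(k + 3), as required.

Yes. s_k = 2^{k} \left(2 k^{2} - 3 k - 4\right) \left(k + 3\right)!.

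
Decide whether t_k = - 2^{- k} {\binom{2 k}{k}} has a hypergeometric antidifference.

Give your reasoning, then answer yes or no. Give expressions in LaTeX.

r(k) = (2*k + 1)/(k + 1) after simplifying.
Factor: A=2*k + 1; B=k + 1; C=1.
f must satisfy (2*k + 1)·f(k+1) − (k)·f(k) = 1.
deg f ≤ -1 (via 1,1,0).
Bound -1 < 0, so the key equation has no polynomial solution.

No; the degree bound rules out any f.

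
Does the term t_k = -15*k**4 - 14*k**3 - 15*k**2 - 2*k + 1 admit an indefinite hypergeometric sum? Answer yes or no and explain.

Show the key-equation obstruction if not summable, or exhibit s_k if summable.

Yes. s_k = k**2*(-3*k**3 + 4*k**2 - 3*k + 3).

Ratio r(k) = (15*k**4 + 74*k**3 + 147*k**2 + 134*k + 45)/(15*k**4 + 14*k**3 + 15*k**2 + 2*k - 1).
Factor: A=1; B=1; C=k**4 + 14*k**3/15 + k**2 + 2*k/15 - 1/15.
Solve (1)·f(k+1) − (1)·f(k) = k**4 + 14*k**3/15 + k**2 + 2*k/15 - 1/15.
d = 5 from the (0,0,4) case.
Solving with deg f ≤ 5: f(k) = k**2*(3*k**3 - 4*k**2 + 3*k - 3)/15.
So s_k = (B(k−1)f/C)·t_k = (k**2*(3*k**3 - 4*k**2 + 3*k - 3)/(15*k**4 + 14*k**3 + 15*k**2 + 2*k - 1))·t_k = k**2*(-3*k**3 + 4*k**2 - 3*k + 3).
Δs = -15*k**4 - 14*k**3 - 15*k**2 - 2*k + 1, as required.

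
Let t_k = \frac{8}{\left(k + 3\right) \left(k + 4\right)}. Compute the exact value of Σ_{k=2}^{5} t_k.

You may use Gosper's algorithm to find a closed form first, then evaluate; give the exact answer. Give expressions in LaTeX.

Σ = 32/45

r(k) = (k + 3)/(k + 5) after simplifying.
So A=k + 3 and B=k + 5, with C=1.
Solve (k + 3)·f(k+1) − (k + 4)·f(k) = 1.
Degrees (1,1,0) ⇒ d ≤ 1.
Solve for f: f(k) = k/3 (degree 1 ≤ 1).
Then R = B(k−1)f/C = k*(k + 4)/3, so s_k = R(k)·t_k = 8*k/(3*(k + 3)).
Δs = 8/(k**2 + 7*k + 12), as required.
Sum = s_(6) − s_(2); s_(6) = 16/9, s_(2) = 16/15 ⇒ 32/45.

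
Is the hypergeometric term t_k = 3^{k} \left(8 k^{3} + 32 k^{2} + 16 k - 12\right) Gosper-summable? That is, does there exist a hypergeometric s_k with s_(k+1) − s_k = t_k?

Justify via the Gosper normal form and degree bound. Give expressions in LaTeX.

Yes. s_k = 3^{k} \left(4 k^{3} - 2 k^{2} - 4 k - 3\right).

Step 1: r(k) = 3*(2*k**3 + 14*k**2 + 26*k + 11)/(2*k**3 + 8*k**2 + 4*k - 3).
Take A(k)=3, B(k)=1, C(k)=k**3 + 4*k**2 + 2*k - 3/2.
Key eq: (3)·f(k+1) = (1)·f(k) + (k**3 + 4*k**2 + 2*k - 3/2).
Degrees (0,0,3) ⇒ d ≤ 3.
Solve for f: f(k) = (2*k - 3)*(2*k**2 + 2*k + 1)/8 (degree 3 ≤ 3).
R(k) = B(k−1)·f(k)/C(k) = (2*k - 3)*(2*k**2 + 2*k + 1)/(4*(2*k**3 + 8*k**2 + 4*k - 3)); s_k = R·t_k = 3**k*(4*k**3 - 2*k**2 - 4*k - 3).
Δs = 3**k*(8*k**3 + 32*k**2 + 16*k - 12), as required.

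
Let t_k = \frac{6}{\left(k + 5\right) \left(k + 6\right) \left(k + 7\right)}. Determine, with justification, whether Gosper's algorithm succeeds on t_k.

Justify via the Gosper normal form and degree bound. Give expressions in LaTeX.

Compute t_(k+1)/t_k: get (k + 5)/(k + 8).
Take A(k)=k + 5, B(k)=k + 8, C(k)=1.
Set up (k + 5)·f(k+1) − (k + 7)·f(k) − (1) = 0.
From deg A=1, deg B=1, deg C=0: d=2.
Coefficient equations give f(k) = k*(k + 11)/60.
Get s_k = R·t_k = k*(k + 11)/(10*(k + 5)*(k + 6)) with R(k) = B(k−1)f(k)/C(k) = k*(k + 7)*(k + 11)/60.
Check: Δs_k = 6/(k**3 + 18*k**2 + 107*k + 210). ✓

Yes. s_k = \frac{k \left(k + 11\right)}{10 \left(k + 5\right) \left(k + 6\right)}.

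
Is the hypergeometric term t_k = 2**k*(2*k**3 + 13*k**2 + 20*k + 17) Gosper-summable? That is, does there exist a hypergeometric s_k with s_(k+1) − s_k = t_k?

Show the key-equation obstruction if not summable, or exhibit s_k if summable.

Yes. s_k = 2**k*(2*k**3 + k**2 + 4*k + 3).

Ratio r(k) = 2*(2*k**3 + 19*k**2 + 52*k + 52)/(2*k**3 + 13*k**2 + 20*k + 17).
A = 2, B = 1, C = k**3 + 13*k**2/2 + 10*k + 17/2.
Set up (2)·f(k+1) − (1)·f(k) − (k**3 + 13*k**2/2 + 10*k + 17/2) = 0.
Degrees (0,0,3) ⇒ d ≤ 3.
Coefficient equations give f(k) = (2*k**3 + k**2 + 4*k + 3)/2.
Certificate R = B(k−1)f/C = (2*k**3 + k**2 + 4*k + 3)/(2*k**3 + 13*k**2 + 20*k + 17) gives s_k = 2**k*(2*k**3 + k**2 + 4*k + 3).
s_(k+1) − s_k = 2**k*(2*k**3 + 13*k**2 + 20*k + 17) = t_k.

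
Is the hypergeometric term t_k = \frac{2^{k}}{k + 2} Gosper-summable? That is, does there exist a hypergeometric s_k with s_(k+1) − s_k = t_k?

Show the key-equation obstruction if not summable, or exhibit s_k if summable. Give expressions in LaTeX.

No — t_k has no hypergeometric antidifference.

Compute t_(k+1)/t_k: get 2*(k + 2)/(k + 3).
Take A(k)=2*k + 4, B(k)=k + 3, C(k)=1.
Set up (2*k + 4)·f(k+1) − (k + 2)·f(k) − (1) = 0.
deg f ≤ -1 (via 1,1,0).
Bound -1 < 0, so the key equation has no polynomial solution.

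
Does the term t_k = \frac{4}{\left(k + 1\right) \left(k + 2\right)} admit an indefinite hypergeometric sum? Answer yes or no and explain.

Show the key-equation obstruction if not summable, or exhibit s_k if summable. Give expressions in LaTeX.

Yes. s_k = \frac{4 k}{k + 1}.

Ratio r(k) = (k + 1)/(k + 3).
Factor: A=k + 1; B=k + 3; C=1.
Solve (k + 1)·f(k+1) − (k + 2)·f(k) = 1.
From deg A=1, deg B=1, deg C=0: d=1.
Solving with deg f ≤ 1: f(k) = k.
Get s_k = R·t_k = 4*k/(k + 1) with R(k) = B(k−1)f(k)/C(k) = k*(k + 2).
Verify: 4/(k**2 + 3*k + 2) matches t_k.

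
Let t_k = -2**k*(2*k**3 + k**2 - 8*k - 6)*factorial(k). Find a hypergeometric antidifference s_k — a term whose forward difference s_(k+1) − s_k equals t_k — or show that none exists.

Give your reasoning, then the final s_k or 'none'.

r(k) = 2*(2*k**4 + 9*k**3 + 7*k**2 - 11*k - 11)/(2*k**3 + k**2 - 8*k - 6) after simplifying.
Gosper form: A/B · C(k+1)/C(k) with A=2*k + 2, B=1, C=k**3 + k**2/2 - 4*k - 3.
Set up (2*k + 2)·f(k+1) − (1)·f(k) − (k**3 + k**2/2 - 4*k - 3) = 0.
deg f ≤ 2 (via 1,0,3).
A polynomial solution: f(k) = (k**2 - 2*k - 4)/2.
Get s_k = R·t_k = 2**k*(-k**2 + 2*k + 4)*factorial(k) with R(k) = B(k−1)f(k)/C(k) = (k**2 - 2*k - 4)/(2*k**3 + k**2 - 8*k - 6).
s_(k+1) − s_k = -2**k*(2*k**3 + k**2 - 8*k - 6)*factorial(k) = t_k.

s_k = 2**k*(-k**2 + 2*k + 4)*factorial(k)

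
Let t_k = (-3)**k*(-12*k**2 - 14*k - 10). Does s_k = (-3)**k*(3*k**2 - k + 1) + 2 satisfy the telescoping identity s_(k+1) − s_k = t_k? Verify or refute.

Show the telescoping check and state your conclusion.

s_(k+1) = (-3)**(k + 1)*(-k + 3*(k + 1)**2) + 2
s_(k+1) − s_k = (-3)**k*(-12*k**2 - 14*k - 10)
(s_(k+1) − s_k) − t_k = 0

Valid: the claim telescopes to t_k.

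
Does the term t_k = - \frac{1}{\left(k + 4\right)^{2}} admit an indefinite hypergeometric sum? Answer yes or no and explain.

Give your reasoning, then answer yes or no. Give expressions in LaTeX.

No — t_k has no hypergeometric antidifference.

Step 1: r(k) = (k + 4)**2/(k + 5)**2.
Take A(k)=k**2 + 8*k + 16, B(k)=k**2 + 10*k + 25, C(k)=1.
Solve (k**2 + 8*k + 16)·f(k+1) − (k**2 + 8*k + 16)·f(k) = 1.
Degrees (2,2,0) ⇒ d ≤ 0.
Put f(k) = c0: A·f(k+1) − B(k−1)·f(k) − C = -1; need -1 = 0 — inconsistent ⇒ no f, not summable.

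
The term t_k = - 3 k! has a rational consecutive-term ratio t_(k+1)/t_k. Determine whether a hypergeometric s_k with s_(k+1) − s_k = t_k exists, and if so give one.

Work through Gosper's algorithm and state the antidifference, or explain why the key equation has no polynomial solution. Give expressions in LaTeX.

no hypergeometric antidifference exists

t_(k+1)/t_k = k + 1.
So A=k + 1 and B=1, with C=1.
Key eq: (k + 1)·f(k+1) = (1)·f(k) + (1).
Degrees (1,0,0) ⇒ d ≤ -1.
deg f ≤ -1 is impossible — no certificate.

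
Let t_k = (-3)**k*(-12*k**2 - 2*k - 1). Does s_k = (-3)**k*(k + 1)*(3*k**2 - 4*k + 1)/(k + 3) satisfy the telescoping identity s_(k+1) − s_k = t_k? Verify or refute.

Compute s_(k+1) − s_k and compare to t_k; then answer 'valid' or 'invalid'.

Invalid: residual (-3)**k*(24*k**3 + 82*k**2 + 6*k + 8)/(k**2 + 7*k + 12) ≠ 0.

s_(k+1) = 3*(-3)**k*k*(-3*k**2 - 8*k - 4)/(k + 4)
s_(k+1) − s_k = (-3)**k*(-12*k**4 - 62*k**3 - 77*k**2 - 25*k - 4)/(k**2 + 7*k + 12)
(s_(k+1) − s_k) − t_k = (-3)**k*(24*k**3 + 82*k**2 + 6*k + 8)/(k**2 + 7*k + 12)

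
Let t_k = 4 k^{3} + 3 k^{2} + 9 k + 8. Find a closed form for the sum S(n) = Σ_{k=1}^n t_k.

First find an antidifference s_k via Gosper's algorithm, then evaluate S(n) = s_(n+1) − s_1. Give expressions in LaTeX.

S(n) = n \left(n^{3} + 3 n^{2} + 7 n + 13\right)

The ratio is (4*k**3 + 15*k**2 + 27*k + 24)/(4*k**3 + 3*k**2 + 9*k + 8).
Normal form (A,B,C) = (1, 1, k**3 + 3*k**2/4 + 9*k/4 + 2).
Solve (1)·f(k+1) − (1)·f(k) = k**3 + 3*k**2/4 + 9*k/4 + 2.
Bound: deg f ≤ 4.
A polynomial solution: f(k) = k*(k**3 - k**2 + 4*k + 4)/4.
Then R = B(k−1)f/C = k*(k**3 - k**2 + 4*k + 4)/(4*k**3 + 3*k**2 + 9*k + 8), so s_k = R(k)·t_k = k*(k**3 - k**2 + 4*k + 4).
Check: Δs_k = 4*k**3 + 3*k**2 + 9*k + 8. ✓
Telescope: S(n) = s_(n+1) − s_(1) = n**4 + 3*n**3 + 7*n**2 + 13*n + 8 − (8) = n*(n**3 + 3*n**2 + 7*n + 13).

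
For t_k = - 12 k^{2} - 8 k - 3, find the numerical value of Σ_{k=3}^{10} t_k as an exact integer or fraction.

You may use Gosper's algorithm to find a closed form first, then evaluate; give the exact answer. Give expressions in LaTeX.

Σ = -5000

r(k) = (12*k**2 + 32*k + 23)/(12*k**2 + 8*k + 3) after simplifying.
So A=1 and B=1, with C=k**2 + 2*k/3 + 1/4.
f must satisfy (1)·f(k+1) − (1)·f(k) = k**2 + 2*k/3 + 1/4.
deg f ≤ 3 (via 0,0,2).
Match coefficients ⇒ f(k) = k*(4*k**2 - 2*k + 1)/12.
Get s_k = R·t_k = k*(-4*k**2 + 2*k - 1) with R(k) = B(k−1)f(k)/C(k) = k*(4*k**2 - 2*k + 1)/(12*k**2 + 8*k + 3).
Verify: -12*k**2 - 8*k - 3 matches t_k.
Sum = s_(11) − s_(3); s_(11) = -5093, s_(3) = -93 ⇒ -5000.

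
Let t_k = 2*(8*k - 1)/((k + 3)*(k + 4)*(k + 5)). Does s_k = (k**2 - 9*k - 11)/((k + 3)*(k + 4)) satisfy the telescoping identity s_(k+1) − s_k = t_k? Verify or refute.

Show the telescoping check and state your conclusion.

Valid — Δs_k = t_k.

s_(k+1) = (-9*k + (k + 1)**2 - 20)/((k + 4)*(k + 5))
s_(k+1) − s_k = 2*(8*k - 1)/(k**3 + 12*k**2 + 47*k + 60)
(s_(k+1) − s_k) − t_k = 0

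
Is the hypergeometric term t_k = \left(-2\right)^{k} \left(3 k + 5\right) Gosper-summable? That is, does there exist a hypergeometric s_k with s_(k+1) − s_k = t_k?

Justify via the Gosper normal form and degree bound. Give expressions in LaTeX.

The ratio is 2*(-3*k - 8)/(3*k + 5).
Gosper form: A/B · C(k+1)/C(k) with A=-2, B=1, C=k + 5/3.
Need (-2)·f(k+1) − (1)·f(k) = k + 5/3.
Bound: deg f ≤ 1.
Solve for f: f(k) = -(k + 1)/3 (degree 1 ≤ 1).
Certificate R = B(k−1)f/C = -(k + 1)/(3*k + 5) gives s_k = (-2)**k*(-k - 1).
s_(k+1) − s_k = (-2)**k*(3*k + 5) = t_k.

Yes. s_k = \left(-2\right)^{k} \left(- k - 1\right).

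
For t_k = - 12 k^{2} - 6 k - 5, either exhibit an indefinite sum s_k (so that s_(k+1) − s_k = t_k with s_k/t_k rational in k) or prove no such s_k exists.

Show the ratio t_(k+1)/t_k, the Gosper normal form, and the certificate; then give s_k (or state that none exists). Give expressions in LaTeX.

Compute t_(k+1)/t_k: get (12*k**2 + 30*k + 23)/(12*k**2 + 6*k + 5).
Factor: A=1; B=1; C=k**2 + k/2 + 5/12.
Solve (1)·f(k+1) − (1)·f(k) = k**2 + k/2 + 5/12.
Bound: deg f ≤ 3.
Solving with deg f ≤ 3: f(k) = k*(4*k**2 - 3*k + 4)/12.
Then R = B(k−1)f/C = k*(4*k**2 - 3*k + 4)/(12*k**2 + 6*k + 5), so s_k = R(k)·t_k = k*(-4*k**2 + 3*k - 4).
Verify: -12*k**2 - 6*k - 5 matches t_k.

s_k = k \left(- 4 k^{2} + 3 k - 4\right)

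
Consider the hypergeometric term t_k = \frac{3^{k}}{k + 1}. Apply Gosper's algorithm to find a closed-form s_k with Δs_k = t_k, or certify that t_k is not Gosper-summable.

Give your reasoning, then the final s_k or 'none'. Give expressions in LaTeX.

not Gosper-summable; s_k does not exist

Ratio r(k) = 3*(k + 1)/(k + 2).
Take A(k)=3*k + 3, B(k)=k + 2, C(k)=1.
Need (3*k + 3)·f(k+1) − (k + 1)·f(k) = 1.
From deg A=1, deg B=1, deg C=0: d=-1.
Bound -1 < 0, so the key equation has no polynomial solution.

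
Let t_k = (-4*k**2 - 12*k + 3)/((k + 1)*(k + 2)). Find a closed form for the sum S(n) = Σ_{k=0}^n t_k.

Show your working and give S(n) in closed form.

S(n) = (-4*n**2 - n + 3)/(n + 2)

The ratio is (k + 1)*(12*k + 4*(k + 1)**2 + 9)/((k + 3)*(4*k**2 + 12*k - 3)).
Gosper form: A/B · C(k+1)/C(k) with A=k + 1, B=k + 3, C=k**2 + 3*k - 3/4.
f must satisfy (k + 1)·f(k+1) − (k + 2)·f(k) = k**2 + 3*k - 3/4.
Degrees (1,1,2) ⇒ d ≤ 2.
Coefficient equations give f(k) = k*(4*k - 7)/4.
R(k) = B(k−1)·f(k)/C(k) = k*(k + 2)*(4*k - 7)/(4*k**2 + 12*k - 3); s_k = R·t_k = k*(7 - 4*k)/(k + 1).
Check: Δs_k = (-4*k**2 - 12*k + 3)/(k**2 + 3*k + 2). ✓
Σ_(k=0)^n t_k = s_(n+1) − s_(0) = ((-4*n**2 - n + 3)/(n + 2)) − (0), i.e. (-4*n**2 - n + 3)/(n + 2).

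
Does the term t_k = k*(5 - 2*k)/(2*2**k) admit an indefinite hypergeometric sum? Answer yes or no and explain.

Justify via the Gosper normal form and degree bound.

Yes. s_k = (2*k**2 - k + 1)/2**k.

The ratio is (k + 1)*(2*k - 3)/(2*k*(2*k - 5)).
Take A(k)=1/2, B(k)=1, C(k)=k**2 - 5*k/2.
Solve (1/2)·f(k+1) − (1)·f(k) = k**2 - 5*k/2.
deg f ≤ 2 (via 0,0,2).
A polynomial solution: f(k) = -2*k**2 + k - 1.
Then R = B(k−1)f/C = -2*(2*k**2 - k + 1)/(k*(2*k - 5)), so s_k = R(k)·t_k = (2*k**2 - k + 1)/2**k.
Δs = k*(5 - 2*k)/(2*2**k), as required.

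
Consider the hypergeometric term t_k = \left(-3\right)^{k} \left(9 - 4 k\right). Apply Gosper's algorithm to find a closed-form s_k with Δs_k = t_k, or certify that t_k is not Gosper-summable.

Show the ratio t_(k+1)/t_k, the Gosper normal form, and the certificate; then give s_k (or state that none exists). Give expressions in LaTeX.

s_k = \left(-3\right)^{k} \left(k - 3\right)

The ratio is 3*(5 - 4*k)/(4*k - 9).
So A=-3 and B=1, with C=k - 9/4.
Key eq: (-3)·f(k+1) = (1)·f(k) + (k - 9/4).
Bound: deg f ≤ 1.
Coefficient equations give f(k) = -(k - 3)/4.
R(k) = B(k−1)·f(k)/C(k) = -(k - 3)/(4*k - 9); s_k = R·t_k = (-3)**k*(k - 3).
Δs = (-3)**k*(9 - 4*k), as required.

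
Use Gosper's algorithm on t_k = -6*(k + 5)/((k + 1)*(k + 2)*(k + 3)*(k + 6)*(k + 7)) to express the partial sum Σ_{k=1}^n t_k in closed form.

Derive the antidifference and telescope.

S(n) = n*(-n**2 - 12*n - 41)/(21*(n**3 + 12*n**2 + 41*n + 42))

Step 1: r(k) = (k + 1)*(k + 6)**2/((k + 4)*(k + 5)*(k + 8)).
So A=k + 1 and B=k + 8, with C=k**3 + 14*k**2 + 65*k + 100.
Set up (k + 1)·f(k+1) − (k + 7)·f(k) − (k**3 + 14*k**2 + 65*k + 100) = 0.
Degrees (1,1,3) ⇒ d ≤ 6.
A polynomial solution: f(k) = k*(k + 3)*(k + 4)**2*(k + 5)**2/36.
Certificate R = B(k−1)f/C = k*(k + 3)*(k + 4)*(k + 7)/36 gives s_k = k*(-k**2 - 9*k - 20)/(6*(k**3 + 9*k**2 + 20*k + 12)).
Δs = 6*(-k - 5)/(k**5 + 19*k**4 + 131*k**3 + 401*k**2 + 540*k + 252), as required.
s_(n+1) = (-n**3 - 12*n**2 - 41*n - 30)/(6*(n**3 + 12*n**2 + 41*n + 42)) and s_(1) = -5/42, so S(n) = n*(-n**2 - 12*n - 41)/(21*(n**3 + 12*n**2 + 41*n + 42)).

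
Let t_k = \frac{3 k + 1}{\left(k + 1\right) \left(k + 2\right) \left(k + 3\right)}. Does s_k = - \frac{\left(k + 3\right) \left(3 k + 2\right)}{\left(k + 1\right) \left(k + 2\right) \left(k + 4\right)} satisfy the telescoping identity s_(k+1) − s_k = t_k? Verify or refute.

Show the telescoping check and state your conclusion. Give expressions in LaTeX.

Invalid: residual \frac{2 \left(- 3 k^{2} - 12 k - 5\right)}{k^{5} + 15 k^{4} + 85 k^{3} + 225 k^{2} + 274 k + 120} ≠ 0.

s_(k+1) = -(k + 4)*(3*k + 5)/((k + 2)*(k + 3)*(k + 5))
s_(k+1) − s_k = (3*k**3 + 22*k**2 + 45*k + 10)/(k**5 + 15*k**4 + 85*k**3 + 225*k**2 + 274*k + 120)
(s_(k+1) − s_k) − t_k = 2*(-3*k**2 - 12*k - 5)/(k**5 + 15*k**4 + 85*k**3 + 225*k**2 + 274*k + 120)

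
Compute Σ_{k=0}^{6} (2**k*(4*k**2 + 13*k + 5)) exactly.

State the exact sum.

Σ = 22781

r(k) = 2*(4*k**2 + 21*k + 22)/(4*k**2 + 13*k + 5) after simplifying.
Normal form (A,B,C) = (2, 1, k**2 + 13*k/4 + 5/4).
Need (2)·f(k+1) − (1)·f(k) = k**2 + 13*k/4 + 5/4.
Bound: deg f ≤ 2.
Match coefficients ⇒ f(k) = (4*k**2 - 3*k + 3)/4.
Get s_k = R·t_k = 2**k*(4*k**2 - 3*k + 3) with R(k) = B(k−1)f(k)/C(k) = (4*k**2 - 3*k + 3)/(4*k**2 + 13*k + 5).
Verify: 2**k*(4*k**2 + 13*k + 5) matches t_k.
Telescoping: Σ = s_(7) − s_(0) = 22784 − (3) = 22781.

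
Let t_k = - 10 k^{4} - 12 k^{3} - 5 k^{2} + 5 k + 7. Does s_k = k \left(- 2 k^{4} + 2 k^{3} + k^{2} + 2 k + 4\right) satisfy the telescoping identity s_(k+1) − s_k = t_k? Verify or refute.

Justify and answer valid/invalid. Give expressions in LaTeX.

s_(k+1) = -2*k**5 - 8*k**4 - 11*k**3 - 3*k**2 + 9*k + 7
s_(k+1) − s_k = -10*k**4 - 12*k**3 - 5*k**2 + 5*k + 7
(s_(k+1) − s_k) − t_k = 0

valid; difference matches t_k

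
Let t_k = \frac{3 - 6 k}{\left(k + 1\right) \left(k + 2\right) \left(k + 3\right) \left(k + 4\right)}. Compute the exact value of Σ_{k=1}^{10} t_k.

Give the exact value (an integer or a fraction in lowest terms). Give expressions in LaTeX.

Σ = -10/91

Compute t_(k+1)/t_k: get (k + 1)*(2*k + 1)/((k + 5)*(2*k - 1)).
So A=k + 1 and B=k + 5, with C=k - 1/2.
Need (k + 1)·f(k+1) − (k + 4)·f(k) = k - 1/2.
d = 3 from the (1,1,1) case.
Solving with deg f ≤ 3: f(k) = -k/2.
Get s_k = R·t_k = 3*k/((k + 1)*(k + 2)*(k + 3)) with R(k) = B(k−1)f(k)/C(k) = -k*(k + 4)/(2*k - 1).
Δs = 3*(1 - 2*k)/(k**4 + 10*k**3 + 35*k**2 + 50*k + 24), as required.
Telescoping: Σ = s_(11) − s_(1) = 11/728 − (1/8) = -10/91.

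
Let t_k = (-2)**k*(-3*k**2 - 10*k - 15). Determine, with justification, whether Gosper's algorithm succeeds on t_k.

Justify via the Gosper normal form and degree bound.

r(k) = 2*(-3*k**2 - 16*k - 28)/(3*k**2 + 10*k + 15) after simplifying.
Take A(k)=-2, B(k)=1, C(k)=k**2 + 10*k/3 + 5.
f must satisfy (-2)·f(k+1) − (1)·f(k) = k**2 + 10*k/3 + 5.
From deg A=0, deg B=0, deg C=2: d=2.
Solving with deg f ≤ 2: f(k) = -(k**2 + 2*k + 3)/3.
Certificate R = B(k−1)f/C = -(k**2 + 2*k + 3)/(3*k**2 + 10*k + 15) gives s_k = (-2)**k*(k**2 + 2*k + 3).
Check: Δs_k = (-2)**k*(-3*k**2 - 10*k - 15). ✓

Yes. s_k = (-2)**k*(k**2 + 2*k + 3).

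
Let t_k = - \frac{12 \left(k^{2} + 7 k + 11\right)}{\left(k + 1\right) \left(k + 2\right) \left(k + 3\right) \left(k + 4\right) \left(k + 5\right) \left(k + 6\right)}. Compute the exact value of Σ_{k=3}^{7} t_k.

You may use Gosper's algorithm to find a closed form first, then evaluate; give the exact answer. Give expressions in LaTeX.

Σ = -365/20592

t_(k+1)/t_k = (k + 1)*(7*k + (k + 1)**2 + 18)/((k + 7)*(k**2 + 7*k + 11)).
A = k + 1, B = k + 7, C = k**2 + 7*k + 11.
Key eq: (k + 1)·f(k+1) = (k + 6)·f(k) + (k**2 + 7*k + 11).
From deg A=1, deg B=1, deg C=2: d=5.
Match coefficients ⇒ f(k) = k*(k + 2)*(k + 4)*(k**2 + 9*k + 23)/45.
So s_k = (B(k−1)f/C)·t_k = (k*(k + 2)*(k + 4)*(k + 6)*(k**2 + 9*k + 23)/(45*(k**2 + 7*k + 11)))·t_k = 4*k*(-k**2 - 9*k - 23)/(15*(k**3 + 9*k**2 + 23*k + 15)).
Δs = 12*(-k**2 - 7*k - 11)/(k**6 + 21*k**5 + 175*k**4 + 735*k**3 + 1624*k**2 + 1764*k + 720), as required.
Telescoping: Σ = s_(8) − s_(3) = -1696/6435 − (-59/240) = -365/20592.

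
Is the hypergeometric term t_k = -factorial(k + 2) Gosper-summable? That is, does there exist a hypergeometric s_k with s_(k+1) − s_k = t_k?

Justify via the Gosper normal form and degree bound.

No; the degree bound rules out any f.

Step 1: r(k) = k + 3.
A = k + 3, B = 1, C = 1.
f must satisfy (k + 3)·f(k+1) − (1)·f(k) = 1.
deg f ≤ -1 (via 1,0,0).
deg f ≤ -1 is impossible — no certificate.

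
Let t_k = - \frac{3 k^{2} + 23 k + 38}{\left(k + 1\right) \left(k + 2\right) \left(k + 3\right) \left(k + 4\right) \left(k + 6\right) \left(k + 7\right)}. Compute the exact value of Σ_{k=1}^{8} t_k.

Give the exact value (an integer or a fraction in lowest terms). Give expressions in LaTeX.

Step 1: r(k) = (k + 1)*(k + 6)*(23*k + 3*(k + 1)**2 + 61)/((k + 5)*(k + 8)*(3*k**2 + 23*k + 38)).
Normal form (A,B,C) = (k + 1, k + 8, k**3 + 38*k**2/3 + 51*k + 190/3).
f must satisfy (k + 1)·f(k+1) − (k + 7)·f(k) = k**3 + 38*k**2/3 + 51*k + 190/3.
Degrees (1,1,3) ⇒ d ≤ 6.
Match coefficients ⇒ f(k) = k*(k + 2)*(k + 4)*(k + 5)*(k**2 + 10*k + 27)/54.
Certificate R = B(k−1)f/C = k*(k + 2)*(k + 4)*(k + 7)*(k**2 + 10*k + 27)/(18*(3*k**2 + 23*k + 38)) gives s_k = k*(-k**2 - 10*k - 27)/(18*(k**3 + 10*k**2 + 27*k + 18)).
s_(k+1) − s_k = (-3*k**2 - 23*k - 38)/(k**6 + 23*k**5 + 207*k**4 + 925*k**3 + 2144*k**2 + 2412*k + 1008) = t_k.
Σ_(k=1)^(8) t_k = s_(9) − s_(1) = -11/200 − (-19/504) = -109/6300.

Σ = -109/6300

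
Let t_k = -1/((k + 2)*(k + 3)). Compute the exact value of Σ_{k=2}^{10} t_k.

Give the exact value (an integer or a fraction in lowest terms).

Σ = -9/52

Ratio r(k) = (k + 2)/(k + 4).
Gosper form: A/B · C(k+1)/C(k) with A=k + 2, B=k + 4, C=1.
Set up (k + 2)·f(k+1) − (k + 3)·f(k) − (1) = 0.
Degrees (1,1,0) ⇒ d ≤ 1.
Coefficient equations give f(k) = k/2.
Get s_k = R·t_k = -k/(2*k + 4) with R(k) = B(k−1)f(k)/C(k) = k*(k + 3)/2.
s_(k+1) − s_k = -1/(k**2 + 5*k + 6) = t_k.
Telescoping: Σ = s_(11) − s_(2) = -11/26 − (-1/4) = -9/52.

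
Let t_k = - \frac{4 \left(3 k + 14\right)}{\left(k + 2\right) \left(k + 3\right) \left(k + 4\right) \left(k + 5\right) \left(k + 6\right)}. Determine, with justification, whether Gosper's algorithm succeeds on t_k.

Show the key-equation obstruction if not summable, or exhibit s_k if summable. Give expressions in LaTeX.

Yes. s_k = \frac{2 k \left(- k^{2} - 10 k - 31\right)}{15 \left(k^{3} + 10 k^{2} + 31 k + 30\right)}.

t_(k+1)/t_k = (k + 2)*(3*k + 17)/((k + 7)*(3*k + 14)).
Gosper form: A/B · C(k+1)/C(k) with A=k + 2, B=k + 7, C=k + 14/3.
f must satisfy (k + 2)·f(k+1) − (k + 6)·f(k) = k + 14/3.
d = 4 from the (1,1,1) case.
Coefficient equations give f(k) = k*(k + 4)*(k**2 + 10*k + 31)/90.
So s_k = (B(k−1)f/C)·t_k = (k*(k + 4)*(k + 6)*(k**2 + 10*k + 31)/(30*(3*k + 14)))·t_k = 2*k*(-k**2 - 10*k - 31)/(15*(k**3 + 10*k**2 + 31*k + 30)).
Δs = 4*(-3*k - 14)/(k**5 + 20*k**4 + 155*k**3 + 580*k**2 + 1044*k + 720), as required.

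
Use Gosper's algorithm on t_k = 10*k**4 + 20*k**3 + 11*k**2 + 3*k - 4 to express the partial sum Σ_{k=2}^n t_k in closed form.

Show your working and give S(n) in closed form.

S(n) = 2*n**5 + 10*n**4 + 17*n**3 + 12*n**2 - n - 40

r(k) = (10*k**4 + 60*k**3 + 131*k**2 + 125*k + 40)/(10*k**4 + 20*k**3 + 11*k**2 + 3*k - 4) after simplifying.
A = 1, B = 1, C = k**4 + 2*k**3 + 11*k**2/10 + 3*k/10 - 2/5.
Set up (1)·f(k+1) − (1)·f(k) − (k**4 + 2*k**3 + 11*k**2/10 + 3*k/10 - 2/5) = 0.
deg f ≤ 5 (via 0,0,4).
Solve for f: f(k) = k*(2*k**4 - 3*k**2 + k - 4)/10 (degree 5 ≤ 5).
Get s_k = R·t_k = k*(2*k**4 - 3*k**2 + k - 4) with R(k) = B(k−1)f(k)/C(k) = k*(2*k**4 - 3*k**2 + k - 4)/(10*k**4 + 20*k**3 + 11*k**2 + 3*k - 4).
Check: Δs_k = 10*k**4 + 20*k**3 + 11*k**2 + 3*k - 4. ✓
Telescope: S(n) = s_(n+1) − s_(2) = 2*n**5 + 10*n**4 + 17*n**3 + 12*n**2 - n - 4 − (36) = 2*n**5 + 10*n**4 + 17*n**3 + 12*n**2 - n - 40.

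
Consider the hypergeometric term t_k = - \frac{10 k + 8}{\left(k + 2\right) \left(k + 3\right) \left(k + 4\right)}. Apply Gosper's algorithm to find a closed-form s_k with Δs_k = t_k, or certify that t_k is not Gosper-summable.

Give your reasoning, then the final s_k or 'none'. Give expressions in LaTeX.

s_k = - \frac{k \left(7 k + 5\right)}{3 \left(k + 2\right) \left(k + 3\right)}

The ratio is (k + 2)*(5*k + 9)/((k + 5)*(5*k + 4)).
Take A(k)=k + 2, B(k)=k + 5, C(k)=k + 4/5.
Solve (k + 2)·f(k+1) − (k + 4)·f(k) = k + 4/5.
d = 2 from the (1,1,1) case.
A polynomial solution: f(k) = k*(7*k + 5)/30.
So s_k = (B(k−1)f/C)·t_k = (k*(k + 4)*(7*k + 5)/(6*(5*k + 4)))·t_k = -k*(7*k + 5)/(3*(k + 2)*(k + 3)).
Δs = 2*(-5*k - 4)/(k**3 + 9*k**2 + 26*k + 24), as required.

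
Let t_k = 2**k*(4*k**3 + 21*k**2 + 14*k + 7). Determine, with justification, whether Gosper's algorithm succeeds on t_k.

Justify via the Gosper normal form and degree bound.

Yes. s_k = 2**k*(4*k**3 - 3*k**2 + 2*k + 1).

r(k) = 2*(4*k**3 + 33*k**2 + 68*k + 46)/(4*k**3 + 21*k**2 + 14*k + 7) after simplifying.
Factor: A=2; B=1; C=k**3 + 21*k**2/4 + 7*k/2 + 7/4.
f must satisfy (2)·f(k+1) − (1)·f(k) = k**3 + 21*k**2/4 + 7*k/2 + 7/4.
Bound: deg f ≤ 3.
A polynomial solution: f(k) = (4*k**3 - 3*k**2 + 2*k + 1)/4.
Then R = B(k−1)f/C = (4*k**3 - 3*k**2 + 2*k + 1)/(4*k**3 + 21*k**2 + 14*k + 7), so s_k = R(k)·t_k = 2**k*(4*k**3 - 3*k**2 + 2*k + 1).
Verify: 2**k*(4*k**3 + 21*k**2 + 14*k + 7) matches t_k.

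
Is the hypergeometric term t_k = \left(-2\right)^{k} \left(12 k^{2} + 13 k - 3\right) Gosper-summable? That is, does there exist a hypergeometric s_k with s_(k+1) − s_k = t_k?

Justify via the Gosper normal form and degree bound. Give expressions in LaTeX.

Yes. s_k = \left(-2\right)^{k} \left(- 4 k^{2} + k + 3\right).

r(k) = 2*(-12*k**2 - 37*k - 22)/(12*k**2 + 13*k - 3) after simplifying.
Factor: A=-2; B=1; C=k**2 + 13*k/12 - 1/4.
Set up (-2)·f(k+1) − (1)·f(k) − (k**2 + 13*k/12 - 1/4) = 0.
deg f ≤ 2 (via 0,0,2).
Solve for f: f(k) = -(k - 1)*(4*k + 3)/12 (degree 2 ≤ 2).
So s_k = (B(k−1)f/C)·t_k = (-(k - 1)*(4*k + 3)/(12*k**2 + 13*k - 3))·t_k = (-2)**k*(-4*k**2 + k + 3).
Verify: (-2)**k*(12*k**2 + 13*k - 3) matches t_k.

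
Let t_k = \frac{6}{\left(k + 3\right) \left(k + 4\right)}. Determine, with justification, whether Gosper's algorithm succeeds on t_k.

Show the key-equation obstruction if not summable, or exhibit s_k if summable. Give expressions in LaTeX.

Ratio r(k) = (k + 3)/(k + 5).
Gosper form: A/B · C(k+1)/C(k) with A=k + 3, B=k + 5, C=1.
Solve (k + 3)·f(k+1) − (k + 4)·f(k) = 1.
From deg A=1, deg B=1, deg C=0: d=1.
Match coefficients ⇒ f(k) = k/3.
R(k) = B(k−1)·f(k)/C(k) = k*(k + 4)/3; s_k = R·t_k = 2*k/(k + 3).
Δs = 6/(k**2 + 7*k + 12), as required.

Yes. s_k = \frac{2 k}{k + 3}.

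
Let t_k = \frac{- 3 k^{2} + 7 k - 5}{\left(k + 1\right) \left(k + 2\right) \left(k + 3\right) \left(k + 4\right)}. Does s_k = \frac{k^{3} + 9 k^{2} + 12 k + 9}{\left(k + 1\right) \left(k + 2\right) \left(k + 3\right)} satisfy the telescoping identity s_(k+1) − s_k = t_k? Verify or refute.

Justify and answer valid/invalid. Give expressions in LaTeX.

s_(k+1) = (12*k + (k + 1)**3 + 9*(k + 1)**2 + 21)/((k + 2)*(k + 3)*(k + 4))
s_(k+1) − s_k = (-3*k**2 + 7*k - 5)/(k**4 + 10*k**3 + 35*k**2 + 50*k + 24)
(s_(k+1) − s_k) − t_k = 0

valid (s_(k+1) − s_k reduces to t_k)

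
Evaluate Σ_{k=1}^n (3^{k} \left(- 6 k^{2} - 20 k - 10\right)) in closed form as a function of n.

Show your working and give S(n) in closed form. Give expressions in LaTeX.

S(n) = - 9 \cdot 3^{n} n^{2} - 21 \cdot 3^{n} n - 9 \cdot 3^{n} + 9

t_(k+1)/t_k = 3*(3*k**2 + 16*k + 18)/(3*k**2 + 10*k + 5).
Take A(k)=3, B(k)=1, C(k)=k**2 + 10*k/3 + 5/3.
Need (3)·f(k+1) − (1)·f(k) = k**2 + 10*k/3 + 5/3.
Bound: deg f ≤ 2.
Match coefficients ⇒ f(k) = (3*k**2 + k - 1)/6.
Certificate R = B(k−1)f/C = (3*k**2 + k - 1)/(2*(3*k**2 + 10*k + 5)) gives s_k = 3**k*(-3*k**2 - k + 1).
s_(k+1) − s_k = 3**k*(-6*k**2 - 20*k - 10) = t_k.
Telescope: S(n) = s_(n+1) − s_(1) = 3**(n + 1)*(-3*n**2 - 7*n - 3) − (-9) = -9*3**n*n**2 - 21*3**n*n - 9*3**n + 9.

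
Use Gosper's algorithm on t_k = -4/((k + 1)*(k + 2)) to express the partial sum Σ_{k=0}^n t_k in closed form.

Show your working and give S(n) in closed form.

S(n) = 4*(-n - 1)/(n + 2)

Compute t_(k+1)/t_k: get (k + 1)/(k + 3).
Take A(k)=k + 1, B(k)=k + 3, C(k)=1.
Solve (k + 1)·f(k+1) − (k + 2)·f(k) = 1.
Degrees (1,1,0) ⇒ d ≤ 1.
Solve for f: f(k) = k (degree 1 ≤ 1).
R(k) = B(k−1)·f(k)/C(k) = k*(k + 2); s_k = R·t_k = -4*k/(k + 1).
Check: Δs_k = -4/(k**2 + 3*k + 2). ✓
Evaluate: s_(n+1) = 4*(-n - 1)/(n + 2); subtract s_(0) = 0 ⇒ S(n) = 4*(-n - 1)/(n + 2).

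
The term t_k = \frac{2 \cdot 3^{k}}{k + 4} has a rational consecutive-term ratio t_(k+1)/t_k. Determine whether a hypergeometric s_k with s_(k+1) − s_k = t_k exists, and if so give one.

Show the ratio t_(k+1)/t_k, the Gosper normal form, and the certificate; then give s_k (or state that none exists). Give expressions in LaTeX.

The ratio is 3*(k + 4)/(k + 5).
A = 3*k + 12, B = k + 5, C = 1.
Need (3*k + 12)·f(k+1) − (k + 4)·f(k) = 1.
Degrees (1,1,0) ⇒ d ≤ -1.
deg f ≤ -1 is impossible — no certificate.

not Gosper-summable; s_k does not exist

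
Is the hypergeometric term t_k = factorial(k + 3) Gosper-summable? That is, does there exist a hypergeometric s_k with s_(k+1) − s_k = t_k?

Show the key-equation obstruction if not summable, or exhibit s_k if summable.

Step 1: r(k) = k + 4.
So A=k + 4 and B=1, with C=1.
Solve (k + 4)·f(k+1) − (1)·f(k) = 1.
Degrees (1,0,0) ⇒ d ≤ -1.
deg f ≤ -1 is impossible — no certificate.

No — key equation has no polynomial f.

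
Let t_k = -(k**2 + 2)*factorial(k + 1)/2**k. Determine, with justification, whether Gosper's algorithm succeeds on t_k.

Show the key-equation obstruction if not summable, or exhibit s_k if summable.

Yes. s_k = -2**(1 - k)*(k - 1)*factorial(k + 1).

The ratio is (k + 2)*((k + 1)**2 + 2)/(2*(k**2 + 2)).
Take A(k)=k/2 + 1, B(k)=1, C(k)=k**2 + 2.
Solve (k/2 + 1)·f(k+1) − (1)·f(k) = k**2 + 2.
d = 1 from the (1,0,2) case.
Solve for f: f(k) = 2*(k - 1) (degree 1 ≤ 1).
Certificate R = B(k−1)f/C = 2*(k - 1)/(k**2 + 2) gives s_k = -2**(1 - k)*(k - 1)*factorial(k + 1).
Verify: -(k**2 + 2)*factorial(k + 1)/2**k matches t_k.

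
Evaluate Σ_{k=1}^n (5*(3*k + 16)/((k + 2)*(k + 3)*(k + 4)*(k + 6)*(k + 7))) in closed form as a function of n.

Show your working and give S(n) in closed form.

Step 1: r(k) = (k + 2)*(k + 6)*(3*k + 19)/((k + 5)*(k + 8)*(3*k + 16)).
A = k + 2, B = k + 8, C = k**2 + 31*k/3 + 80/3.
Need (k + 2)·f(k+1) − (k + 7)·f(k) = k**2 + 31*k/3 + 80/3.
d = 5 from the (1,1,2) case.
Match coefficients ⇒ f(k) = k*(k + 4)*(k + 5)*(k**2 + 11*k + 36)/108.
Certificate R = B(k−1)f/C = k*(k + 4)*(k + 7)*(k**2 + 11*k + 36)/(36*(3*k + 16)) gives s_k = 5*k*(k**2 + 11*k + 36)/(36*(k**3 + 11*k**2 + 36*k + 36)).
Δs = 5*(3*k + 16)/(k**5 + 22*k**4 + 185*k**3 + 740*k**2 + 1404*k + 1008), as required.
Σ_(k=1)^n t_k = s_(n+1) − s_(1) = (5*(n**3 + 14*n**2 + 61*n + 48)/(36*(n**3 + 14*n**2 + 61*n + 84))) − (5/63), i.e. 5*n*(n**2 + 14*n + 61)/(84*(n**3 + 14*n**2 + 61*n + 84)).

S(n) = 5*n*(n**2 + 14*n + 61)/(84*(n**3 + 14*n**2 + 61*n + 84))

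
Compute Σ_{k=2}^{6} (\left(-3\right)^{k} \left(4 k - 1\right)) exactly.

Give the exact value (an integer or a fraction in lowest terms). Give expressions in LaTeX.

Σ = 13131

t_(k+1)/t_k = 3*(-4*k - 3)/(4*k - 1).
Normal form (A,B,C) = (-3, 1, k - 1/4).
Key eq: (-3)·f(k+1) = (1)·f(k) + (k - 1/4).
Degrees (0,0,1) ⇒ d ≤ 1.
Solve for f: f(k) = -(k - 1)/4 (degree 1 ≤ 1).
Get s_k = R·t_k = (-3)**k*(1 - k) with R(k) = B(k−1)f(k)/C(k) = -(k - 1)/(4*k - 1).
Check: Δs_k = (-3)**k*(4*k - 1). ✓
Σ_(k=2)^(6) t_k = s_(7) − s_(2) = 13122 − (-9) = 13131.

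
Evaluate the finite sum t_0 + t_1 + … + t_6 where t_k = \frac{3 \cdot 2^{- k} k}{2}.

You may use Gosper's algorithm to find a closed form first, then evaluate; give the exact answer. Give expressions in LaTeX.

Σ = 45/16

Ratio r(k) = (k + 1)/(2*k).
Take A(k)=1/2, B(k)=1, C(k)=k.
Solve (1/2)·f(k+1) − (1)·f(k) = k.
From deg A=0, deg B=0, deg C=1: d=1.
Coefficient equations give f(k) = -2*(k + 1).
Get s_k = R·t_k = 3*(-k - 1)/2**k with R(k) = B(k−1)f(k)/C(k) = -2*(k + 1)/k.
s_(k+1) − s_k = 3*k/(2*2**k) = t_k.
Evaluate s at k=7 and k=0: -3/16 and -3; difference 45/16.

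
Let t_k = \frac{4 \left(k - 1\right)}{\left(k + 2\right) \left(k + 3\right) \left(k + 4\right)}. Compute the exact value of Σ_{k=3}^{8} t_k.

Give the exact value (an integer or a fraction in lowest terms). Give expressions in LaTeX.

Compute t_(k+1)/t_k: get k*(k + 2)/((k - 1)*(k + 5)).
Take A(k)=k + 2, B(k)=k + 5, C(k)=k - 1.
Set up (k + 2)·f(k+1) − (k + 4)·f(k) − (k - 1) = 0.
deg f ≤ 2 (via 1,1,1).
Coefficient equations give f(k) = k*(k - 7)/12.
Then R = B(k−1)f/C = k*(k - 7)*(k + 4)/(12*(k - 1)), so s_k = R(k)·t_k = k*(k - 7)/(3*(k + 2)*(k + 3)).
Δs = 4*(k - 1)/(k**3 + 9*k**2 + 26*k + 24), as required.
Telescoping: Σ = s_(9) − s_(3) = 1/22 − (-2/15) = 59/330.

Σ = 59/330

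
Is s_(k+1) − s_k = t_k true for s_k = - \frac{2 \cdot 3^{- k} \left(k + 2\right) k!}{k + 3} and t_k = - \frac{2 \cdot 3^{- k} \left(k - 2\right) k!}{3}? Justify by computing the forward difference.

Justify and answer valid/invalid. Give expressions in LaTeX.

Invalid: residual \frac{2 \cdot 3^{- k} \left(k^{2} + k - 9\right) k!}{3 \left(k + 3\right) \left(k + 4\right)} ≠ 0.

s_(k+1) = -2*(k + 3)*factorial(k + 1)/(3*3**k*(k + 4))
s_(k+1) − s_k = -2*(k**3 + 4*k**2 - 3*k - 15)*factorial(k)/(3*3**k*(k + 3)*(k + 4))
(s_(k+1) − s_k) − t_k = 2*(k**2 + k - 9)*factorial(k)/(3*3**k*(k + 3)*(k + 4))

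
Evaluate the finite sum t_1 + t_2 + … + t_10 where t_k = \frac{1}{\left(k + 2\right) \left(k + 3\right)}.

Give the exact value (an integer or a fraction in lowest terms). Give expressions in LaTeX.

Σ = 10/39

Compute t_(k+1)/t_k: get (k + 2)/(k + 4).
A = k + 2, B = k + 4, C = 1.
Set up (k + 2)·f(k+1) − (k + 3)·f(k) − (1) = 0.
d = 1 from the (1,1,0) case.
Solving with deg f ≤ 1: f(k) = k/2.
R(k) = B(k−1)·f(k)/C(k) = k*(k + 3)/2; s_k = R·t_k = k/(2*(k + 2)).
Verify: 1/(k**2 + 5*k + 6) matches t_k.
Evaluate s at k=11 and k=1: 11/26 and 1/6; difference 10/39.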